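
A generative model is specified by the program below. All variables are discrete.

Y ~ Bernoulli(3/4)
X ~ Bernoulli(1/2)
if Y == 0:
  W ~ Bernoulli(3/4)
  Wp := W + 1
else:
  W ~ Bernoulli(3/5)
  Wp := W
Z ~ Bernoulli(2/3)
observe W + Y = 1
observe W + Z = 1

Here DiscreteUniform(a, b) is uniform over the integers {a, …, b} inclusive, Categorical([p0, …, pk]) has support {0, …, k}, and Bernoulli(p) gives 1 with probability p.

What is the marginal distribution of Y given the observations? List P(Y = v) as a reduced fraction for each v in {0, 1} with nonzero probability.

P(Y=0) = 5/21, P(Y=1) = 16/21

Enumerate traces; 4 have nonzero weight after conditioning:
  (Y=0, X=0, W=1, Z=0) weight 1/32
  (Y=0, X=1, W=1, Z=0) weight 1/32
  (Y=1, X=0, W=0, Z=1) weight 1/10
  (Y=1, X=1, W=0, Z=1) weight 1/10
Group by Y:
  weight(Y=0) = 1/16
  weight(Y=1) = 1/5
Total weight = 1/16 + 1/5 = 21/80
P(Y=0 | obs) = 1/16 / 21/80 = 5/21
P(Y=1 | obs) = 1/5 / 21/80 = 16/21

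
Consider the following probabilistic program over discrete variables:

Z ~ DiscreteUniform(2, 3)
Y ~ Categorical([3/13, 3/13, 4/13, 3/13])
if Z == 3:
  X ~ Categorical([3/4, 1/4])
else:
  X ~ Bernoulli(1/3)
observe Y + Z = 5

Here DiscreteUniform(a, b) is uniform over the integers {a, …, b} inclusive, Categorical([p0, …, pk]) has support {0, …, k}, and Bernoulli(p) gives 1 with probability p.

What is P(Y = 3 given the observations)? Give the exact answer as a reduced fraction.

Enumerate traces; 4 have nonzero weight after conditioning:
  (Z=2, Y=3, X=0) weight 1/13
  (Z=2, Y=3, X=1) weight 1/26
  (Z=3, Y=2, X=0) weight 3/26
  (Z=3, Y=2, X=1) weight 1/26
Group by Y:
  weight(Y=2) = 2/13
  weight(Y=3) = 3/26
Total weight = 2/13 + 3/26 = 7/26
P(Y=2 | obs) = 2/13 / 7/26 = 4/7
P(Y=3 | obs) = 3/26 / 7/26 = 3/7

P(Y = 3 | obs) = 3/7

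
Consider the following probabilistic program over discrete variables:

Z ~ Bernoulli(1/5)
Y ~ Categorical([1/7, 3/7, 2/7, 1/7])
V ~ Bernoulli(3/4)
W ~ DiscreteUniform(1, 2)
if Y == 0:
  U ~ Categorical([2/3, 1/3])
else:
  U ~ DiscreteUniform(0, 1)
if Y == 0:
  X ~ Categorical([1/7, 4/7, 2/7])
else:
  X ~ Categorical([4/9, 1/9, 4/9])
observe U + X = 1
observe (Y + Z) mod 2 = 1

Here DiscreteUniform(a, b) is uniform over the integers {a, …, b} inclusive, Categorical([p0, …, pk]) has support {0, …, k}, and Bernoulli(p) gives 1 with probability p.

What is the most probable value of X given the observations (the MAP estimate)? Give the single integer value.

argmax_v P(X = v | obs) = 0

Enumerate traces; 32 have nonzero weight after conditioning:
  (Z=0, Y=1, V=0, W=1, U=0, X=1) weight 1/420
  (Z=0, Y=1, V=0, W=1, U=1, X=0) weight 1/105
  (Z=0, Y=1, V=0, W=2, U=0, X=1) weight 1/420
  (Z=0, Y=1, V=0, W=2, U=1, X=0) weight 1/105
  (Z=0, Y=1, V=1, W=1, U=0, X=1) weight 1/140
  (Z=0, Y=1, V=1, W=1, U=1, X=0) weight 1/35
  (Z=0, Y=1, V=1, W=2, U=0, X=1) weight 1/140
  (Z=0, Y=1, V=1, W=2, U=1, X=0) weight 1/35
  … 24 more
Group by X:
  weight(X=0) = 17/147
  weight(X=1) = 29/735
Total weight = 17/147 + 29/735 = 38/245
P(X=0 | obs) = 17/147 / 38/245 = 85/114
P(X=1 | obs) = 29/735 / 38/245 = 29/114
argmax = 0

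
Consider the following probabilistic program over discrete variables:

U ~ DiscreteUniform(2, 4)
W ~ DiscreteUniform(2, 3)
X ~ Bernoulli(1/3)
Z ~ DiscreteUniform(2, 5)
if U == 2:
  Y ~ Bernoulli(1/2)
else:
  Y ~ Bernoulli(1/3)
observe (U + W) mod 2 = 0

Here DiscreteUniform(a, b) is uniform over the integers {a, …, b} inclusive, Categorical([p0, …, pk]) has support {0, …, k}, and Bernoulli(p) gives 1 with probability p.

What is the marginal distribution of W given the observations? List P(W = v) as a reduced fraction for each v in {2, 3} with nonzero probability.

P(W=2) = 2/3, P(W=3) = 1/3

Enumerate traces; 48 have nonzero weight after conditioning:
  (U=2, W=2, X=0, Z=2, Y=0) weight 1/72
  (U=2, W=2, X=0, Z=2, Y=1) weight 1/72
  (U=2, W=2, X=0, Z=3, Y=0) weight 1/72
  (U=2, W=2, X=0, Z=3, Y=1) weight 1/72
  (U=2, W=2, X=0, Z=4, Y=0) weight 1/72
  (U=2, W=2, X=0, Z=4, Y=1) weight 1/72
  (U=2, W=2, X=0, Z=5, Y=0) weight 1/72
  (U=2, W=2, X=0, Z=5, Y=1) weight 1/72
  (U=3, W=3, X=0, Z=2, Y=0) weight 1/54
  … 39 more
Group by W:
  weight(W=2) = 1/3
  weight(W=3) = 1/6
Total weight = 1/3 + 1/6 = 1/2
P(W=2 | obs) = 1/3 / 1/2 = 2/3
P(W=3 | obs) = 1/6 / 1/2 = 1/3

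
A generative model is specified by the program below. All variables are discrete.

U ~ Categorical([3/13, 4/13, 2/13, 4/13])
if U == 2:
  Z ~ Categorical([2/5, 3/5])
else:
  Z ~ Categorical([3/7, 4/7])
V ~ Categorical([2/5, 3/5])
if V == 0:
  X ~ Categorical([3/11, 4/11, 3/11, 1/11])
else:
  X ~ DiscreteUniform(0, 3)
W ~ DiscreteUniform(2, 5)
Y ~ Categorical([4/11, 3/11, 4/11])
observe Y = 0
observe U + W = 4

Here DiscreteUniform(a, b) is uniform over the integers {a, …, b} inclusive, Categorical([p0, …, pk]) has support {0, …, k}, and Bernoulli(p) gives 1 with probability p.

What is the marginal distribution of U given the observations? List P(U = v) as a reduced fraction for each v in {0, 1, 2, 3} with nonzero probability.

Enumerate traces; 48 have nonzero weight after conditioning:
  (U=0, Z=0, V=0, X=0, W=4, Y=0) weight 54/55055
  (U=0, Z=0, V=0, X=1, W=4, Y=0) weight 72/55055
  (U=0, Z=0, V=0, X=2, W=4, Y=0) weight 54/55055
  (U=0, Z=0, V=0, X=3, W=4, Y=0) weight 18/55055
  (U=0, Z=0, V=1, X=0, W=4, Y=0) weight 27/20020
  (U=0, Z=0, V=1, X=1, W=4, Y=0) weight 27/20020
  (U=0, Z=0, V=1, X=2, W=4, Y=0) weight 27/20020
  (U=0, Z=0, V=1, X=3, W=4, Y=0) weight 27/20020
  (U=1, Z=0, V=0, X=0, W=3, Y=0) weight 72/55055
  (U=2, Z=0, V=0, X=0, W=2, Y=0) weight 24/39325
  … 38 more
Group by U:
  weight(U=0) = 3/143
  weight(U=1) = 4/143
  weight(U=2) = 2/143
Total weight = 3/143 + 4/143 + 2/143 = 9/143
P(U=0 | obs) = 3/143 / 9/143 = 1/3
P(U=1 | obs) = 4/143 / 9/143 = 4/9
P(U=2 | obs) = 2/143 / 9/143 = 2/9

P(U=0) = 1/3, P(U=1) = 4/9, P(U=2) = 2/9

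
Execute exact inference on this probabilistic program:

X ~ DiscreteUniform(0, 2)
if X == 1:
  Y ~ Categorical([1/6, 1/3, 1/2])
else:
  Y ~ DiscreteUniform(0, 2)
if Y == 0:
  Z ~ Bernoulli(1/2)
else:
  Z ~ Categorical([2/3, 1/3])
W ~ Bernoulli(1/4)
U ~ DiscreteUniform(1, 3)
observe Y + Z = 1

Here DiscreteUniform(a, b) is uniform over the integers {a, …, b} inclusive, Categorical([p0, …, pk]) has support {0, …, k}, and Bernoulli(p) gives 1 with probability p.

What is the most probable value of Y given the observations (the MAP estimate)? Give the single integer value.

Enumerate traces; 36 have nonzero weight after conditioning:
  (X=0, Y=0, Z=1, W=0, U=1) weight 1/72
  (X=0, Y=0, Z=1, W=0, U=2) weight 1/72
  (X=0, Y=0, Z=1, W=0, U=3) weight 1/72
  (X=0, Y=0, Z=1, W=1, U=1) weight 1/216
  (X=0, Y=0, Z=1, W=1, U=2) weight 1/216
  (X=0, Y=0, Z=1, W=1, U=3) weight 1/216
  (X=0, Y=1, Z=0, W=0, U=1) weight 1/54
  (X=0, Y=1, Z=0, W=0, U=2) weight 1/54
  … 28 more
Group by Y:
  weight(Y=0) = 5/36
  weight(Y=1) = 2/9
Total weight = 5/36 + 2/9 = 13/36
P(Y=0 | obs) = 5/36 / 13/36 = 5/13
P(Y=1 | obs) = 2/9 / 13/36 = 8/13
argmax = 1

argmax_v P(Y = v | obs) = 1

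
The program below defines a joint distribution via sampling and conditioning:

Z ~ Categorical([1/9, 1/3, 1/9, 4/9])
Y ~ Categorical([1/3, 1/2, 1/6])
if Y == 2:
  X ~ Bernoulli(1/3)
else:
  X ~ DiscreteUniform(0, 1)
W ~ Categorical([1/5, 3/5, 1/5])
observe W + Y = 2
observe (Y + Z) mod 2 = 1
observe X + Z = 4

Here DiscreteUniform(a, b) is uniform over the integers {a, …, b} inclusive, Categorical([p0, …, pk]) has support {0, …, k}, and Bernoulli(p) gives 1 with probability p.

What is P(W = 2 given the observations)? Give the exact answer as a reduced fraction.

P(W = 2 | obs) = 3/4

Enumerate traces; 2 have nonzero weight after conditioning:
  (Z=3, Y=0, X=1, W=2) weight 2/135
  (Z=3, Y=2, X=1, W=0) weight 2/405
Group by W:
  weight(W=0) = 2/405
  weight(W=2) = 2/135
Total weight = 2/405 + 2/135 = 8/405
P(W=0 | obs) = 2/405 / 8/405 = 1/4
P(W=2 | obs) = 2/135 / 8/405 = 3/4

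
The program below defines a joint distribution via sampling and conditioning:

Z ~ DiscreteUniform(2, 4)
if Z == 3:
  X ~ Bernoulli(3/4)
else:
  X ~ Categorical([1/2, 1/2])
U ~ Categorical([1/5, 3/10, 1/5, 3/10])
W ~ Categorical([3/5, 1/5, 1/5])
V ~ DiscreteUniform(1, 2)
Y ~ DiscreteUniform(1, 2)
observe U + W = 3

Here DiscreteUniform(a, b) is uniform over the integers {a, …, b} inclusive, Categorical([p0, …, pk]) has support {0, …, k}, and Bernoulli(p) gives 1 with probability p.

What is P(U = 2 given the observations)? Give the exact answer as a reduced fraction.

Enumerate traces; 72 have nonzero weight after conditioning:
  (Z=2, X=0, U=1, W=2, V=1, Y=1) weight 1/400
  (Z=2, X=0, U=1, W=2, V=1, Y=2) weight 1/400
  (Z=2, X=0, U=1, W=2, V=2, Y=1) weight 1/400
  (Z=2, X=0, U=1, W=2, V=2, Y=2) weight 1/400
  (Z=2, X=0, U=2, W=1, V=1, Y=1) weight 1/600
  (Z=2, X=0, U=2, W=1, V=1, Y=2) weight 1/600
  (Z=2, X=0, U=2, W=1, V=2, Y=1) weight 1/600
  (Z=2, X=0, U=2, W=1, V=2, Y=2) weight 1/600
  (Z=2, X=0, U=3, W=0, V=1, Y=1) weight 3/400
  … 63 more
Group by U:
  weight(U=1) = 3/50
  weight(U=2) = 1/25
  weight(U=3) = 9/50
Total weight = 3/50 + 1/25 + 9/50 = 7/25
P(U=1 | obs) = 3/50 / 7/25 = 3/14
P(U=2 | obs) = 1/25 / 7/25 = 1/7
P(U=3 | obs) = 9/50 / 7/25 = 9/14

P(U = 2 | obs) = 1/7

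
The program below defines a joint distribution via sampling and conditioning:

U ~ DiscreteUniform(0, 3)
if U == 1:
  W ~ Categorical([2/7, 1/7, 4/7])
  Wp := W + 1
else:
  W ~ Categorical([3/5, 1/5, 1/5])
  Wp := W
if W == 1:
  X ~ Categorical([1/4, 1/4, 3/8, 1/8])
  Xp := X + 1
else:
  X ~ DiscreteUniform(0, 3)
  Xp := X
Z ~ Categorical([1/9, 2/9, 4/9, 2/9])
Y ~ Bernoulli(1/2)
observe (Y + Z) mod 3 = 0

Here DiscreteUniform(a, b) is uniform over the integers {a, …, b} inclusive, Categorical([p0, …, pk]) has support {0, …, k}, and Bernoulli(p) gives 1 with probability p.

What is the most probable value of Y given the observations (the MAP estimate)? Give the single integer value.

Enumerate traces; 144 have nonzero weight after conditioning:
  (U=0, W=0, X=0, Z=0, Y=0) weight 1/480
  (U=0, W=0, X=0, Z=2, Y=1) weight 1/120
  (U=0, W=0, X=0, Z=3, Y=0) weight 1/240
  (U=0, W=0, X=1, Z=0, Y=0) weight 1/480
  (U=0, W=0, X=1, Z=2, Y=1) weight 1/120
  (U=0, W=0, X=1, Z=3, Y=0) weight 1/240
  (U=0, W=0, X=2, Z=0, Y=0) weight 1/480
  (U=0, W=0, X=2, Z=2, Y=1) weight 1/120
  … 136 more
Group by Y:
  weight(Y=0) = 1/6
  weight(Y=1) = 2/9
Total weight = 1/6 + 2/9 = 7/18
P(Y=0 | obs) = 1/6 / 7/18 = 3/7
P(Y=1 | obs) = 2/9 / 7/18 = 4/7
argmax = 1

argmax_v P(Y = v | obs) = 1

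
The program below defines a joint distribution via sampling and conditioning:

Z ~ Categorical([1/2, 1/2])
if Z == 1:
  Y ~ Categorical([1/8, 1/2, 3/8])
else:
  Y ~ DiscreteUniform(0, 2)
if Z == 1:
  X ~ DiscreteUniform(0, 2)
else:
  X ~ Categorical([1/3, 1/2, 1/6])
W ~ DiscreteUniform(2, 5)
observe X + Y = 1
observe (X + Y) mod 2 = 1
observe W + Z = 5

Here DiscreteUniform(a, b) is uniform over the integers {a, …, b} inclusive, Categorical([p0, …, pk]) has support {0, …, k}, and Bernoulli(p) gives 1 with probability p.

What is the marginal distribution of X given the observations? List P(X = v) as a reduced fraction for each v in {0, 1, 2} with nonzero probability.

P(X=0) = 4/7, P(X=1) = 3/7

Enumerate traces; 4 have nonzero weight after conditioning:
  (Z=0, Y=0, X=1, W=5) weight 1/48
  (Z=0, Y=1, X=0, W=5) weight 1/72
  (Z=1, Y=0, X=1, W=4) weight 1/192
  (Z=1, Y=1, X=0, W=4) weight 1/48
Group by X:
  weight(X=0) = 5/144
  weight(X=1) = 5/192
Total weight = 5/144 + 5/192 = 35/576
P(X=0 | obs) = 5/144 / 35/576 = 4/7
P(X=1 | obs) = 5/192 / 35/576 = 3/7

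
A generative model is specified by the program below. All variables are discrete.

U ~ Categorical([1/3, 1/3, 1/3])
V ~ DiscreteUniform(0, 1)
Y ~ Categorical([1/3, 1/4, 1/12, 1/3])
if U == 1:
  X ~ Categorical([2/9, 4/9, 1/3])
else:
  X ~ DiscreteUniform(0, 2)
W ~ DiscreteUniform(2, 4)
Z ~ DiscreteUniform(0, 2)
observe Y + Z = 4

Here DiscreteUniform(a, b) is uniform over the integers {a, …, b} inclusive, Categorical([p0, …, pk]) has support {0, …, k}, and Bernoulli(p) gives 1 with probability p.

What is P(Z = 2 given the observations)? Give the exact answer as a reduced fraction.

P(Z = 2 | obs) = 1/5

Enumerate traces; 108 have nonzero weight after conditioning:
  (U=0, V=0, Y=2, X=0, W=2, Z=2) weight 1/1944
  (U=0, V=0, Y=2, X=0, W=3, Z=2) weight 1/1944
  (U=0, V=0, Y=2, X=0, W=4, Z=2) weight 1/1944
  (U=0, V=0, Y=2, X=1, W=2, Z=2) weight 1/1944
  (U=0, V=0, Y=2, X=1, W=3, Z=2) weight 1/1944
  (U=0, V=0, Y=2, X=1, W=4, Z=2) weight 1/1944
  (U=0, V=0, Y=2, X=2, W=2, Z=2) weight 1/1944
  (U=0, V=0, Y=2, X=2, W=3, Z=2) weight 1/1944
  (U=0, V=0, Y=3, X=0, W=2, Z=1) weight 1/486
  … 99 more
Group by Z:
  weight(Z=1) = 1/9
  weight(Z=2) = 1/36
Total weight = 1/9 + 1/36 = 5/36
P(Z=1 | obs) = 1/9 / 5/36 = 4/5
P(Z=2 | obs) = 1/36 / 5/36 = 1/5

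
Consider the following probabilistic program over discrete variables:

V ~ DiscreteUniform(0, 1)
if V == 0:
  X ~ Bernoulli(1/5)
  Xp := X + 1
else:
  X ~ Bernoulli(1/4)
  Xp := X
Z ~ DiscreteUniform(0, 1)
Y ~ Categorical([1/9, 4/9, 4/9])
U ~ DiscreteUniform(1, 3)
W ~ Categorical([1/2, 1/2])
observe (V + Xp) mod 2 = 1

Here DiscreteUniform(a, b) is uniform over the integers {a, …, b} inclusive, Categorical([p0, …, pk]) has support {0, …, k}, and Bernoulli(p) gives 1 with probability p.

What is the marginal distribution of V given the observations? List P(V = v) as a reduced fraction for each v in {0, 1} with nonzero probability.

P(V=0) = 16/31, P(V=1) = 15/31

Enumerate traces; 72 have nonzero weight after conditioning:
  (V=0, X=0, Z=0, Y=0, U=1, W=0) weight 1/270
  (V=0, X=0, Z=0, Y=0, U=1, W=1) weight 1/270
  (V=0, X=0, Z=0, Y=0, U=2, W=0) weight 1/270
  (V=0, X=0, Z=0, Y=0, U=2, W=1) weight 1/270
  (V=0, X=0, Z=0, Y=0, U=3, W=0) weight 1/270
  (V=0, X=0, Z=0, Y=0, U=3, W=1) weight 1/270
  (V=0, X=0, Z=0, Y=1, U=1, W=0) weight 2/135
  (V=0, X=0, Z=0, Y=1, U=1, W=1) weight 2/135
  (V=1, X=0, Z=0, Y=0, U=1, W=0) weight 1/288
  … 63 more
Group by V:
  weight(V=0) = 2/5
  weight(V=1) = 3/8
Total weight = 2/5 + 3/8 = 31/40
P(V=0 | obs) = 2/5 / 31/40 = 16/31
P(V=1 | obs) = 3/8 / 31/40 = 15/31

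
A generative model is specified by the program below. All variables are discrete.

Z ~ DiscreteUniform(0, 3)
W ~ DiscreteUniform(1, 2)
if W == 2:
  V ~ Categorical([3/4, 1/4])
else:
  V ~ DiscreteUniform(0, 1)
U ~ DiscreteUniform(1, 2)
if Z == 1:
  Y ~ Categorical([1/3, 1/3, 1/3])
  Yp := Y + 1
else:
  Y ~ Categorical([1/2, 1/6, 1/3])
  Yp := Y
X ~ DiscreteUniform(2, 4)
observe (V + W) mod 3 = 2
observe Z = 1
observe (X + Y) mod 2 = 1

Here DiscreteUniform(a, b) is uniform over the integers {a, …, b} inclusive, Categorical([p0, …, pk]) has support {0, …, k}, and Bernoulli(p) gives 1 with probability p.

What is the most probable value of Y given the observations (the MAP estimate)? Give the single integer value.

Enumerate traces; 16 have nonzero weight after conditioning:
  (Z=1, W=1, V=1, U=1, Y=0, X=3) weight 1/288
  (Z=1, W=1, V=1, U=1, Y=1, X=2) weight 1/288
  (Z=1, W=1, V=1, U=1, Y=1, X=4) weight 1/288
  (Z=1, W=1, V=1, U=1, Y=2, X=3) weight 1/288
  (Z=1, W=1, V=1, U=2, Y=0, X=3) weight 1/288
  (Z=1, W=1, V=1, U=2, Y=1, X=2) weight 1/288
  (Z=1, W=1, V=1, U=2, Y=1, X=4) weight 1/288
  (Z=1, W=1, V=1, U=2, Y=2, X=3) weight 1/288
  … 8 more
Group by Y:
  weight(Y=0) = 5/288
  weight(Y=1) = 5/144
  weight(Y=2) = 5/288
Total weight = 5/288 + 5/144 + 5/288 = 5/72
P(Y=0 | obs) = 5/288 / 5/72 = 1/4
P(Y=1 | obs) = 5/144 / 5/72 = 1/2
P(Y=2 | obs) = 5/288 / 5/72 = 1/4
argmax = 1

argmax_v P(Y = v | obs) = 1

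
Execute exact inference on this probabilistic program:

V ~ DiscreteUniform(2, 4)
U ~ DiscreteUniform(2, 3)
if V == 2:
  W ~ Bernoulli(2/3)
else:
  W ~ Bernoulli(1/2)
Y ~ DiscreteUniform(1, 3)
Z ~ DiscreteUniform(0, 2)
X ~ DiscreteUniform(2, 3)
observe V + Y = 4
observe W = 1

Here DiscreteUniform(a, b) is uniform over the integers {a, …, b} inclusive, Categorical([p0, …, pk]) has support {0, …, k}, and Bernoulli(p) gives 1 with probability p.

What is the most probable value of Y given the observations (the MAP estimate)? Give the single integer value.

Enumerate traces; 24 have nonzero weight after conditioning:
  (V=2, U=2, W=1, Y=2, Z=0, X=2) weight 1/162
  (V=2, U=2, W=1, Y=2, Z=0, X=3) weight 1/162
  (V=2, U=2, W=1, Y=2, Z=1, X=2) weight 1/162
  (V=2, U=2, W=1, Y=2, Z=1, X=3) weight 1/162
  (V=2, U=2, W=1, Y=2, Z=2, X=2) weight 1/162
  (V=2, U=2, W=1, Y=2, Z=2, X=3) weight 1/162
  (V=2, U=3, W=1, Y=2, Z=0, X=2) weight 1/162
  (V=2, U=3, W=1, Y=2, Z=0, X=3) weight 1/162
  (V=3, U=2, W=1, Y=1, Z=0, X=2) weight 1/216
  … 15 more
Group by Y:
  weight(Y=1) = 1/18
  weight(Y=2) = 2/27
Total weight = 1/18 + 2/27 = 7/54
P(Y=1 | obs) = 1/18 / 7/54 = 3/7
P(Y=2 | obs) = 2/27 / 7/54 = 4/7
argmax = 2

argmax_v P(Y = v | obs) = 2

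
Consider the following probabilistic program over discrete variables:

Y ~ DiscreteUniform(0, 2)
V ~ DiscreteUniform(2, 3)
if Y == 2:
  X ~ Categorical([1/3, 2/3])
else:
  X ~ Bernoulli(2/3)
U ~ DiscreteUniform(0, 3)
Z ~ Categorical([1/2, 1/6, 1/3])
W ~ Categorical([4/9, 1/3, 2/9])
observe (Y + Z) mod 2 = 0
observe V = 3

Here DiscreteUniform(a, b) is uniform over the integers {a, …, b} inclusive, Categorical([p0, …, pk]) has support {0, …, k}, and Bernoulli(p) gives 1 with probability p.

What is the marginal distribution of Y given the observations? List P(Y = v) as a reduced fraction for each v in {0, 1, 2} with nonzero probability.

Enumerate traces; 120 have nonzero weight after conditioning:
  (Y=0, V=3, X=0, U=0, Z=0, W=0) weight 1/324
  (Y=0, V=3, X=0, U=0, Z=0, W=1) weight 1/432
  (Y=0, V=3, X=0, U=0, Z=0, W=2) weight 1/648
  (Y=0, V=3, X=0, U=0, Z=2, W=0) weight 1/486
  (Y=0, V=3, X=0, U=0, Z=2, W=1) weight 1/648
  (Y=0, V=3, X=0, U=0, Z=2, W=2) weight 1/972
  (Y=0, V=3, X=0, U=1, Z=0, W=0) weight 1/324
  (Y=0, V=3, X=0, U=1, Z=0, W=1) weight 1/432
  (Y=1, V=3, X=0, U=0, Z=1, W=0) weight 1/972
  (Y=2, V=3, X=0, U=0, Z=0, W=0) weight 1/324
  … 110 more
Group by Y:
  weight(Y=0) = 5/36
  weight(Y=1) = 1/36
  weight(Y=2) = 5/36
Total weight = 5/36 + 1/36 + 5/36 = 11/36
P(Y=0 | obs) = 5/36 / 11/36 = 5/11
P(Y=1 | obs) = 1/36 / 11/36 = 1/11
P(Y=2 | obs) = 5/36 / 11/36 = 5/11

P(Y=0) = 5/11, P(Y=1) = 1/11, P(Y=2) = 5/11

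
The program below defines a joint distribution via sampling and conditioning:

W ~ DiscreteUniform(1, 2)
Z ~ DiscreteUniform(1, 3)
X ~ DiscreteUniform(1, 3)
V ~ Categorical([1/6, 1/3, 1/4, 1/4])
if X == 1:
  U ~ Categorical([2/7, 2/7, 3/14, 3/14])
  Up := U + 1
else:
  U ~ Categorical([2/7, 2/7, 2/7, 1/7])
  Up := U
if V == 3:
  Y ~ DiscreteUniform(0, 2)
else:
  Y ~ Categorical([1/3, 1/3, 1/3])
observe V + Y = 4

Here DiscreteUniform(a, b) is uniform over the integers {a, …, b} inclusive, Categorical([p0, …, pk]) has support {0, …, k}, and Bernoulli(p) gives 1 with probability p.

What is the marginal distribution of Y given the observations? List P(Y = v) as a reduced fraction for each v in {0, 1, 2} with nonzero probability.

P(Y=1) = 1/2, P(Y=2) = 1/2

Enumerate traces; 144 have nonzero weight after conditioning:
  (W=1, Z=1, X=1, V=2, U=0, Y=2) weight 1/756
  (W=1, Z=1, X=1, V=2, U=1, Y=2) weight 1/756
  (W=1, Z=1, X=1, V=2, U=2, Y=2) weight 1/1008
  (W=1, Z=1, X=1, V=2, U=3, Y=2) weight 1/1008
  (W=1, Z=1, X=1, V=3, U=0, Y=1) weight 1/756
  (W=1, Z=1, X=1, V=3, U=1, Y=1) weight 1/756
  (W=1, Z=1, X=1, V=3, U=2, Y=1) weight 1/1008
  (W=1, Z=1, X=1, V=3, U=3, Y=1) weight 1/1008
  … 136 more
Group by Y:
  weight(Y=1) = 1/12
  weight(Y=2) = 1/12
Total weight = 1/12 + 1/12 = 1/6
P(Y=1 | obs) = 1/12 / 1/6 = 1/2
P(Y=2 | obs) = 1/12 / 1/6 = 1/2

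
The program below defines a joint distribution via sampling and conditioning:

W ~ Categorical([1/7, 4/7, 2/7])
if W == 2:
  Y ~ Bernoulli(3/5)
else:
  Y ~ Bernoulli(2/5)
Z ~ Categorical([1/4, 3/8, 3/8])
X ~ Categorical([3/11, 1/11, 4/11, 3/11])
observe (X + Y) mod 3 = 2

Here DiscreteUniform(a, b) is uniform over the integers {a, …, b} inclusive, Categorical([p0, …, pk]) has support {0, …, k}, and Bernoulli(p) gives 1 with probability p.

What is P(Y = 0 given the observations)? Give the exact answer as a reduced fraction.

P(Y = 0 | obs) = 19/23

Enumerate traces; 18 have nonzero weight after conditioning:
  (W=0, Y=0, Z=0, X=2) weight 3/385
  (W=0, Y=0, Z=1, X=2) weight 9/770
  (W=0, Y=0, Z=2, X=2) weight 9/770
  (W=0, Y=1, Z=0, X=1) weight 1/770
  (W=0, Y=1, Z=1, X=1) weight 3/1540
  (W=0, Y=1, Z=2, X=1) weight 3/1540
  (W=1, Y=0, Z=0, X=2) weight 12/385
  (W=1, Y=0, Z=1, X=2) weight 18/385
  … 10 more
Group by Y:
  weight(Y=0) = 76/385
  weight(Y=1) = 16/385
Total weight = 76/385 + 16/385 = 92/385
P(Y=0 | obs) = 76/385 / 92/385 = 19/23
P(Y=1 | obs) = 16/385 / 92/385 = 4/23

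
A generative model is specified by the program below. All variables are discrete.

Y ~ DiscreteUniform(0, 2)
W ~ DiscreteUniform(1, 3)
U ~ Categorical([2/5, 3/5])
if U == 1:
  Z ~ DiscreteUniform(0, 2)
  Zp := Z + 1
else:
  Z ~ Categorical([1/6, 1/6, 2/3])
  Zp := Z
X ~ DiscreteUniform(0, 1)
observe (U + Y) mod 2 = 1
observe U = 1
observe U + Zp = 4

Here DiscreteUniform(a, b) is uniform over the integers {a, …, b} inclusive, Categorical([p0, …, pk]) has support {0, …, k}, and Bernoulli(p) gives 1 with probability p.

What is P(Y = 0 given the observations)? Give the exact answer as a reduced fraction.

Enumerate traces; 12 have nonzero weight after conditioning:
  (Y=0, W=1, U=1, Z=2, X=0) weight 1/90
  (Y=0, W=1, U=1, Z=2, X=1) weight 1/90
  (Y=0, W=2, U=1, Z=2, X=0) weight 1/90
  (Y=0, W=2, U=1, Z=2, X=1) weight 1/90
  (Y=0, W=3, U=1, Z=2, X=0) weight 1/90
  (Y=0, W=3, U=1, Z=2, X=1) weight 1/90
  (Y=2, W=1, U=1, Z=2, X=0) weight 1/90
  (Y=2, W=1, U=1, Z=2, X=1) weight 1/90
  … 4 more
Group by Y:
  weight(Y=0) = 1/15
  weight(Y=2) = 1/15
Total weight = 1/15 + 1/15 = 2/15
P(Y=0 | obs) = 1/15 / 2/15 = 1/2
P(Y=2 | obs) = 1/15 / 2/15 = 1/2

P(Y = 0 | obs) = 1/2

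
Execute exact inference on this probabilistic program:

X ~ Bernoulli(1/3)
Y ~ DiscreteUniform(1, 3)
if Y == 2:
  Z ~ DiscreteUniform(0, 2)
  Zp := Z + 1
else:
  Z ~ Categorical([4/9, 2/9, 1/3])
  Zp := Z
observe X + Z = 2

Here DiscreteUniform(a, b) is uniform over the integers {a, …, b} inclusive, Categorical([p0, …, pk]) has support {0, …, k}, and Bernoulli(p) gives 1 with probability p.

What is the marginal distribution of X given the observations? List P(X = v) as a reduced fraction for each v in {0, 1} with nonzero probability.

P(X=0) = 18/25, P(X=1) = 7/25

Enumerate traces; 6 have nonzero weight after conditioning:
  (X=0, Y=1, Z=2) weight 2/27
  (X=0, Y=2, Z=2) weight 2/27
  (X=0, Y=3, Z=2) weight 2/27
  (X=1, Y=1, Z=1) weight 2/81
  (X=1, Y=2, Z=1) weight 1/27
  (X=1, Y=3, Z=1) weight 2/81
Group by X:
  weight(X=0) = 2/9
  weight(X=1) = 7/81
Total weight = 2/9 + 7/81 = 25/81
P(X=0 | obs) = 2/9 / 25/81 = 18/25
P(X=1 | obs) = 7/81 / 25/81 = 7/25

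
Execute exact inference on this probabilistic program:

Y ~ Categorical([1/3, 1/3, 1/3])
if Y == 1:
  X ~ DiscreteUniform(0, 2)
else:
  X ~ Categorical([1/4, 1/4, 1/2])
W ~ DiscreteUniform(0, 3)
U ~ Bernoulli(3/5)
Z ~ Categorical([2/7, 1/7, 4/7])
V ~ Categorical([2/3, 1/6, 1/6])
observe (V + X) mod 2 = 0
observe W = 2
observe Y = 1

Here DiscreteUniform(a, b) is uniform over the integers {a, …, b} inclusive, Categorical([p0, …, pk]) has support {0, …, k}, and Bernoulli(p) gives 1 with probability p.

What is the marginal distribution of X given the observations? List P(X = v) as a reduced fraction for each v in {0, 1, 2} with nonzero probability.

Enumerate traces; 30 have nonzero weight after conditioning:
  (Y=1, X=0, W=2, U=0, Z=0, V=0) weight 2/945
  (Y=1, X=0, W=2, U=0, Z=0, V=2) weight 1/1890
  (Y=1, X=0, W=2, U=0, Z=1, V=0) weight 1/945
  (Y=1, X=0, W=2, U=0, Z=1, V=2) weight 1/3780
  (Y=1, X=0, W=2, U=0, Z=2, V=0) weight 4/945
  (Y=1, X=0, W=2, U=0, Z=2, V=2) weight 1/945
  (Y=1, X=0, W=2, U=1, Z=0, V=0) weight 1/315
  (Y=1, X=0, W=2, U=1, Z=0, V=2) weight 1/1260
  (Y=1, X=1, W=2, U=0, Z=0, V=1) weight 1/1890
  (Y=1, X=2, W=2, U=0, Z=0, V=0) weight 2/945
  … 20 more
Group by X:
  weight(X=0) = 5/216
  weight(X=1) = 1/216
  weight(X=2) = 5/216
Total weight = 5/216 + 1/216 + 5/216 = 11/216
P(X=0 | obs) = 5/216 / 11/216 = 5/11
P(X=1 | obs) = 1/216 / 11/216 = 1/11
P(X=2 | obs) = 5/216 / 11/216 = 5/11

P(X=0) = 5/11, P(X=1) = 1/11, P(X=2) = 5/11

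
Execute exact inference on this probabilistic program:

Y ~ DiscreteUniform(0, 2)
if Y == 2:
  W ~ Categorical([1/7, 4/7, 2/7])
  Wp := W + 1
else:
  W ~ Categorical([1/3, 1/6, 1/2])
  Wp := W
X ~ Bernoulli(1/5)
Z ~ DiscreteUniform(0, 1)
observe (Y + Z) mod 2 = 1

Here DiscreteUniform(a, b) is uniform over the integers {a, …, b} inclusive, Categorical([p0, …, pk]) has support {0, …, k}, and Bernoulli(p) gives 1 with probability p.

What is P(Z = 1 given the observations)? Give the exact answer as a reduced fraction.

Enumerate traces; 18 have nonzero weight after conditioning:
  (Y=0, W=0, X=0, Z=1) weight 2/45
  (Y=0, W=0, X=1, Z=1) weight 1/90
  (Y=0, W=1, X=0, Z=1) weight 1/45
  (Y=0, W=1, X=1, Z=1) weight 1/180
  (Y=0, W=2, X=0, Z=1) weight 1/15
  (Y=0, W=2, X=1, Z=1) weight 1/60
  (Y=1, W=0, X=0, Z=0) weight 2/45
  (Y=1, W=0, X=1, Z=0) weight 1/90
  … 10 more
Group by Z:
  weight(Z=0) = 1/6
  weight(Z=1) = 1/3
Total weight = 1/6 + 1/3 = 1/2
P(Z=0 | obs) = 1/6 / 1/2 = 1/3
P(Z=1 | obs) = 1/3 / 1/2 = 2/3

P(Z = 1 | obs) = 2/3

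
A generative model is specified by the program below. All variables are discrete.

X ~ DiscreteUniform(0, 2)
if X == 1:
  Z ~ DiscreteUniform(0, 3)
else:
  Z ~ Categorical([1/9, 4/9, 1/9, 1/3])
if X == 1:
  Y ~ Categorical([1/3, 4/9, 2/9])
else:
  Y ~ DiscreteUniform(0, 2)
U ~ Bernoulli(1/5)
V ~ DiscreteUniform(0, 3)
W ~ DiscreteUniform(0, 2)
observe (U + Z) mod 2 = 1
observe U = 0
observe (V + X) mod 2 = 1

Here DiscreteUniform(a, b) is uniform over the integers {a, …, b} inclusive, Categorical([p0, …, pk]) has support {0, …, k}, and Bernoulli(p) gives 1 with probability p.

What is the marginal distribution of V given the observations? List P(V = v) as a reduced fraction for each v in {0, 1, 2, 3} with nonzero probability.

Enumerate traces; 108 have nonzero weight after conditioning:
  (X=0, Z=1, Y=0, U=0, V=1, W=0) weight 4/1215
  (X=0, Z=1, Y=0, U=0, V=1, W=1) weight 4/1215
  (X=0, Z=1, Y=0, U=0, V=1, W=2) weight 4/1215
  (X=0, Z=1, Y=0, U=0, V=3, W=0) weight 4/1215
  (X=0, Z=1, Y=0, U=0, V=3, W=1) weight 4/1215
  (X=0, Z=1, Y=0, U=0, V=3, W=2) weight 4/1215
  (X=0, Z=1, Y=1, U=0, V=1, W=0) weight 4/1215
  (X=0, Z=1, Y=1, U=0, V=1, W=1) weight 4/1215
  (X=1, Z=1, Y=0, U=0, V=0, W=0) weight 1/540
  (X=1, Z=1, Y=0, U=0, V=2, W=0) weight 1/540
  … 98 more
Group by V:
  weight(V=0) = 1/30
  weight(V=1) = 14/135
  weight(V=2) = 1/30
  weight(V=3) = 14/135
Total weight = 1/30 + 14/135 + 1/30 + 14/135 = 37/135
P(V=0 | obs) = 1/30 / 37/135 = 9/74
P(V=1 | obs) = 14/135 / 37/135 = 14/37
P(V=2 | obs) = 1/30 / 37/135 = 9/74
P(V=3 | obs) = 14/135 / 37/135 = 14/37

P(V=0) = 9/74, P(V=1) = 14/37, P(V=2) = 9/74, P(V=3) = 14/37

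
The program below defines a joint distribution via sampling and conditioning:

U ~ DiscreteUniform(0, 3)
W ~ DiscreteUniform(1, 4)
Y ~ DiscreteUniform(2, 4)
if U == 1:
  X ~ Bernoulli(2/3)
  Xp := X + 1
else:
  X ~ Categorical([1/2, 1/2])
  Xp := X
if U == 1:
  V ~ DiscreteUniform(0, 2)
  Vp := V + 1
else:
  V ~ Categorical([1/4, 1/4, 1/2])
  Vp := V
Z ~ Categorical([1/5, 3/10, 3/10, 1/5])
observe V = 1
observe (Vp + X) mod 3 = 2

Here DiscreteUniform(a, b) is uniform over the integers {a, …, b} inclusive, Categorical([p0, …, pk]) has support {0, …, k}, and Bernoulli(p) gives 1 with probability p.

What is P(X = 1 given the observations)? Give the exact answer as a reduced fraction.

Enumerate traces; 192 have nonzero weight after conditioning:
  (U=0, W=1, Y=2, X=1, V=1, Z=0) weight 1/1920
  (U=0, W=1, Y=2, X=1, V=1, Z=1) weight 1/1280
  (U=0, W=1, Y=2, X=1, V=1, Z=2) weight 1/1280
  (U=0, W=1, Y=2, X=1, V=1, Z=3) weight 1/1920
  (U=0, W=1, Y=3, X=1, V=1, Z=0) weight 1/1920
  (U=0, W=1, Y=3, X=1, V=1, Z=1) weight 1/1280
  (U=0, W=1, Y=3, X=1, V=1, Z=2) weight 1/1280
  (U=0, W=1, Y=3, X=1, V=1, Z=3) weight 1/1920
  (U=1, W=1, Y=2, X=0, V=1, Z=0) weight 1/2160
  … 183 more
Group by X:
  weight(X=0) = 1/36
  weight(X=1) = 3/32
Total weight = 1/36 + 3/32 = 35/288
P(X=0 | obs) = 1/36 / 35/288 = 8/35
P(X=1 | obs) = 3/32 / 35/288 = 27/35

P(X = 1 | obs) = 27/35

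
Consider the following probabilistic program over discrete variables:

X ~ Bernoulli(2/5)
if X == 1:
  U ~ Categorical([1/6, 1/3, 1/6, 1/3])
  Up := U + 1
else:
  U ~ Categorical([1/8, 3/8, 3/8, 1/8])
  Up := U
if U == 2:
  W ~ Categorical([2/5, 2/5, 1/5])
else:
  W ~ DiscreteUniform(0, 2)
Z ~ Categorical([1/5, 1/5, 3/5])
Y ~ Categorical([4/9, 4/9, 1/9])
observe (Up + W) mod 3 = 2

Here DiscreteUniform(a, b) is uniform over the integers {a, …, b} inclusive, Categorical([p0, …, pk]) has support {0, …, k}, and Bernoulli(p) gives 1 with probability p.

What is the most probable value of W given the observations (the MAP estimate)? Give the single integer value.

argmax_v P(W = v | obs) = 1

Enumerate traces; 72 have nonzero weight after conditioning:
  (X=0, U=0, W=2, Z=0, Y=0) weight 1/450
  (X=0, U=0, W=2, Z=0, Y=1) weight 1/450
  (X=0, U=0, W=2, Z=0, Y=2) weight 1/1800
  (X=0, U=0, W=2, Z=1, Y=0) weight 1/450
  (X=0, U=0, W=2, Z=1, Y=1) weight 1/450
  (X=0, U=0, W=2, Z=1, Y=2) weight 1/1800
  (X=0, U=0, W=2, Z=2, Y=0) weight 1/150
  (X=0, U=0, W=2, Z=2, Y=1) weight 1/150
  (X=0, U=1, W=1, Z=0, Y=0) weight 1/150
  (X=0, U=2, W=0, Z=0, Y=0) weight 1/125
  … 62 more
Group by W:
  weight(W=0) = 121/900
  weight(W=1) = 17/120
  weight(W=2) = 19/300
Total weight = 121/900 + 17/120 + 19/300 = 611/1800
P(W=0 | obs) = 121/900 / 611/1800 = 242/611
P(W=1 | obs) = 17/120 / 611/1800 = 255/611
P(W=2 | obs) = 19/300 / 611/1800 = 114/611
argmax = 1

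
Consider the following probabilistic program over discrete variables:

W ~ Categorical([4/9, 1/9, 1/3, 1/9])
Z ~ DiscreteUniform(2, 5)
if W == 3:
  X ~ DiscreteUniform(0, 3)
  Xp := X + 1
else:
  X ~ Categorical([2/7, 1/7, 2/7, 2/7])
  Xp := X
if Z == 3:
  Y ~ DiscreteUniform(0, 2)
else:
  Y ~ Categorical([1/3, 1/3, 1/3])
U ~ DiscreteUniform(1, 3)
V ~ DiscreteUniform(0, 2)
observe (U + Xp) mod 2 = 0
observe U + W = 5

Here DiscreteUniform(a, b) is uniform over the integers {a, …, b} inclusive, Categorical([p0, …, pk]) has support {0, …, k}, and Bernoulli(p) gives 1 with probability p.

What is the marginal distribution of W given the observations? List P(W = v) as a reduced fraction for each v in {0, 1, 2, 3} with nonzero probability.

Enumerate traces; 144 have nonzero weight after conditioning:
  (W=2, Z=2, X=1, Y=0, U=3, V=0) weight 1/2268
  (W=2, Z=2, X=1, Y=0, U=3, V=1) weight 1/2268
  (W=2, Z=2, X=1, Y=0, U=3, V=2) weight 1/2268
  (W=2, Z=2, X=1, Y=1, U=3, V=0) weight 1/2268
  (W=2, Z=2, X=1, Y=1, U=3, V=1) weight 1/2268
  (W=2, Z=2, X=1, Y=1, U=3, V=2) weight 1/2268
  (W=2, Z=2, X=1, Y=2, U=3, V=0) weight 1/2268
  (W=2, Z=2, X=1, Y=2, U=3, V=1) weight 1/2268
  (W=3, Z=2, X=1, Y=0, U=2, V=0) weight 1/3888
  … 135 more
Group by W:
  weight(W=2) = 1/21
  weight(W=3) = 1/54
Total weight = 1/21 + 1/54 = 25/378
P(W=2 | obs) = 1/21 / 25/378 = 18/25
P(W=3 | obs) = 1/54 / 25/378 = 7/25

P(W=2) = 18/25, P(W=3) = 7/25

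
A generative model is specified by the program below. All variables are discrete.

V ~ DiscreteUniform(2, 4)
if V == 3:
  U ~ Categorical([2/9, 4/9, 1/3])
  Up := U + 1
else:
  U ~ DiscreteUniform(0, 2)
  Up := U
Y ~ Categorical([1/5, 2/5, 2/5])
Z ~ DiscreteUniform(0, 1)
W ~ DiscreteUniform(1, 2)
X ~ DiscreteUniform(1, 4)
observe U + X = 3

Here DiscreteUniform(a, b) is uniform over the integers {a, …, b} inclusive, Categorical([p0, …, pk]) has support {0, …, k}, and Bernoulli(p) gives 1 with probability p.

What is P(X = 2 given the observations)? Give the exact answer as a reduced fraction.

Enumerate traces; 108 have nonzero weight after conditioning:
  (V=2, U=0, Y=0, Z=0, W=1, X=3) weight 1/720
  (V=2, U=0, Y=0, Z=0, W=2, X=3) weight 1/720
  (V=2, U=0, Y=0, Z=1, W=1, X=3) weight 1/720
  (V=2, U=0, Y=0, Z=1, W=2, X=3) weight 1/720
  (V=2, U=0, Y=1, Z=0, W=1, X=3) weight 1/360
  (V=2, U=0, Y=1, Z=0, W=2, X=3) weight 1/360
  (V=2, U=0, Y=1, Z=1, W=1, X=3) weight 1/360
  (V=2, U=0, Y=1, Z=1, W=2, X=3) weight 1/360
  (V=2, U=1, Y=0, Z=0, W=1, X=2) weight 1/720
  (V=2, U=2, Y=0, Z=0, W=1, X=1) weight 1/720
  … 98 more
Group by X:
  weight(X=1) = 1/12
  weight(X=2) = 5/54
  weight(X=3) = 2/27
Total weight = 1/12 + 5/54 + 2/27 = 1/4
P(X=1 | obs) = 1/12 / 1/4 = 1/3
P(X=2 | obs) = 5/54 / 1/4 = 10/27
P(X=3 | obs) = 2/27 / 1/4 = 8/27

P(X = 2 | obs) = 10/27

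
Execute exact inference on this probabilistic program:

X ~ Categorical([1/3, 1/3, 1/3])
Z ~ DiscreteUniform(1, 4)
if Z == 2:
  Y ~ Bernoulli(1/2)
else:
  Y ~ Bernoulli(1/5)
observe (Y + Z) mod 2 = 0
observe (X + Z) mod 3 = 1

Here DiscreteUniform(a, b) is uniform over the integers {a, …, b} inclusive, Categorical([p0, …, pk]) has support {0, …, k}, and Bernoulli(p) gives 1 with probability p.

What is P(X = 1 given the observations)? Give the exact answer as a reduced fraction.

Enumerate traces; 4 have nonzero weight after conditioning:
  (X=0, Z=1, Y=1) weight 1/60
  (X=0, Z=4, Y=0) weight 1/15
  (X=1, Z=3, Y=1) weight 1/60
  (X=2, Z=2, Y=0) weight 1/24
Group by X:
  weight(X=0) = 1/12
  weight(X=1) = 1/60
  weight(X=2) = 1/24
Total weight = 1/12 + 1/60 + 1/24 = 17/120
P(X=0 | obs) = 1/12 / 17/120 = 10/17
P(X=1 | obs) = 1/60 / 17/120 = 2/17
P(X=2 | obs) = 1/24 / 17/120 = 5/17

P(X = 1 | obs) = 2/17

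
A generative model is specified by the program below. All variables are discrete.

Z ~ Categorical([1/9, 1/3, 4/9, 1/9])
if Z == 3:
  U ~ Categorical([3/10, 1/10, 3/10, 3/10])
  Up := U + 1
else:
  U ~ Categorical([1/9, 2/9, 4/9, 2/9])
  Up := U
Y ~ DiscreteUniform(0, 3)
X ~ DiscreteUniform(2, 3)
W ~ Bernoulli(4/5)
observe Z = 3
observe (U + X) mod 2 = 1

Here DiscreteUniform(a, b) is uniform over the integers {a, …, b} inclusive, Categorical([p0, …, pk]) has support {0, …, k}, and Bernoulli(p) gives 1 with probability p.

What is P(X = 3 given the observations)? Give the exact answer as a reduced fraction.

P(X = 3 | obs) = 3/5

Enumerate traces; 32 have nonzero weight after conditioning:
  (Z=3, U=0, Y=0, X=3, W=0) weight 1/1200
  (Z=3, U=0, Y=0, X=3, W=1) weight 1/300
  (Z=3, U=0, Y=1, X=3, W=0) weight 1/1200
  (Z=3, U=0, Y=1, X=3, W=1) weight 1/300
  (Z=3, U=0, Y=2, X=3, W=0) weight 1/1200
  (Z=3, U=0, Y=2, X=3, W=1) weight 1/300
  (Z=3, U=0, Y=3, X=3, W=0) weight 1/1200
  (Z=3, U=0, Y=3, X=3, W=1) weight 1/300
  (Z=3, U=1, Y=0, X=2, W=0) weight 1/3600
  … 23 more
Group by X:
  weight(X=2) = 1/45
  weight(X=3) = 1/30
Total weight = 1/45 + 1/30 = 1/18
P(X=2 | obs) = 1/45 / 1/18 = 2/5
P(X=3 | obs) = 1/30 / 1/18 = 3/5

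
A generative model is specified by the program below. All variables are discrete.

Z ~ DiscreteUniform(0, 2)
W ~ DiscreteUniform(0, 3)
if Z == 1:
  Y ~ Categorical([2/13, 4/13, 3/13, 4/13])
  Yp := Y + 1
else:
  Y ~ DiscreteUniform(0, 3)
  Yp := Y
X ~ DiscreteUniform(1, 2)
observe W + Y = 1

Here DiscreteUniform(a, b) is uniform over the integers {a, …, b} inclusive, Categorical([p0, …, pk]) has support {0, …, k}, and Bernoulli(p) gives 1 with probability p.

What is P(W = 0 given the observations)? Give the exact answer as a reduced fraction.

P(W = 0 | obs) = 21/38

Enumerate traces; 12 have nonzero weight after conditioning:
  (Z=0, W=0, Y=1, X=1) weight 1/96
  (Z=0, W=0, Y=1, X=2) weight 1/96
  (Z=0, W=1, Y=0, X=1) weight 1/96
  (Z=0, W=1, Y=0, X=2) weight 1/96
  (Z=1, W=0, Y=1, X=1) weight 1/78
  (Z=1, W=0, Y=1, X=2) weight 1/78
  (Z=1, W=1, Y=0, X=1) weight 1/156
  (Z=1, W=1, Y=0, X=2) weight 1/156
  … 4 more
Group by W:
  weight(W=0) = 7/104
  weight(W=1) = 17/312
Total weight = 7/104 + 17/312 = 19/156
P(W=0 | obs) = 7/104 / 19/156 = 21/38
P(W=1 | obs) = 17/312 / 19/156 = 17/38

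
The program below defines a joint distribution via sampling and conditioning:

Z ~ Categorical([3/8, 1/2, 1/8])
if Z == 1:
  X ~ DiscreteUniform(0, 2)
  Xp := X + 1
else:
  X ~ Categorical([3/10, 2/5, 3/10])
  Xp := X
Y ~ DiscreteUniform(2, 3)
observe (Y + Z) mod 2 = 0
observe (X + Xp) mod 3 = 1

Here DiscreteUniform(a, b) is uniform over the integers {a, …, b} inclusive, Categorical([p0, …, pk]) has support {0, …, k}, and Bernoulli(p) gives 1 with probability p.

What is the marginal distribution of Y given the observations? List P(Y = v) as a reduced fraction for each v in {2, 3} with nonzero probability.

P(Y=2) = 9/19, P(Y=3) = 10/19

Enumerate traces; 3 have nonzero weight after conditioning:
  (Z=0, X=2, Y=2) weight 9/160
  (Z=1, X=0, Y=3) weight 1/12
  (Z=2, X=2, Y=2) weight 3/160
Group by Y:
  weight(Y=2) = 3/40
  weight(Y=3) = 1/12
Total weight = 3/40 + 1/12 = 19/120
P(Y=2 | obs) = 3/40 / 19/120 = 9/19
P(Y=3 | obs) = 1/12 / 19/120 = 10/19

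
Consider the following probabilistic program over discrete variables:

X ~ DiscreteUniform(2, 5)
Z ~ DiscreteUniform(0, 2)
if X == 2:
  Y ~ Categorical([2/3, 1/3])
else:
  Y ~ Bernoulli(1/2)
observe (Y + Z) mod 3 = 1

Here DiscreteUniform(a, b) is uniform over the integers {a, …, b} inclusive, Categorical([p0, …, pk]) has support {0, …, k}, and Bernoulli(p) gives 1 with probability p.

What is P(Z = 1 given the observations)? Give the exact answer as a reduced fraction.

Enumerate traces; 8 have nonzero weight after conditioning:
  (X=2, Z=0, Y=1) weight 1/36
  (X=2, Z=1, Y=0) weight 1/18
  (X=3, Z=0, Y=1) weight 1/24
  (X=3, Z=1, Y=0) weight 1/24
  (X=4, Z=0, Y=1) weight 1/24
  (X=4, Z=1, Y=0) weight 1/24
  (X=5, Z=0, Y=1) weight 1/24
  (X=5, Z=1, Y=0) weight 1/24
Group by Z:
  weight(Z=0) = 11/72
  weight(Z=1) = 13/72
Total weight = 11/72 + 13/72 = 1/3
P(Z=0 | obs) = 11/72 / 1/3 = 11/24
P(Z=1 | obs) = 13/72 / 1/3 = 13/24

P(Z = 1 | obs) = 13/24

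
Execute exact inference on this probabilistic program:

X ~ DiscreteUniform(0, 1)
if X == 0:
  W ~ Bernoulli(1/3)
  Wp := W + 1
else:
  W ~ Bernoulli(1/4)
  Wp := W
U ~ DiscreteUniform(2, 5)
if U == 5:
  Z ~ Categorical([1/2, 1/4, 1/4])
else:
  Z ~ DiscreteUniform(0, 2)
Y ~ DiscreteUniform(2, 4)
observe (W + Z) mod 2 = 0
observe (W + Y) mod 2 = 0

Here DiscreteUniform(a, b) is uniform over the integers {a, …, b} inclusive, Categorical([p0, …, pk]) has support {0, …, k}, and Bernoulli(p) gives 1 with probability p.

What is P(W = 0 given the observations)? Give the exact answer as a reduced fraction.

Enumerate traces; 40 have nonzero weight after conditioning:
  (X=0, W=0, U=2, Z=0, Y=2) weight 1/108
  (X=0, W=0, U=2, Z=0, Y=4) weight 1/108
  (X=0, W=0, U=2, Z=2, Y=2) weight 1/108
  (X=0, W=0, U=2, Z=2, Y=4) weight 1/108
  (X=0, W=0, U=3, Z=0, Y=2) weight 1/108
  (X=0, W=0, U=3, Z=0, Y=4) weight 1/108
  (X=0, W=0, U=3, Z=2, Y=2) weight 1/108
  (X=0, W=0, U=3, Z=2, Y=4) weight 1/108
  (X=0, W=1, U=2, Z=1, Y=3) weight 1/216
  … 31 more
Group by W:
  weight(W=0) = 187/576
  weight(W=1) = 35/1152
Total weight = 187/576 + 35/1152 = 409/1152
P(W=0 | obs) = 187/576 / 409/1152 = 374/409
P(W=1 | obs) = 35/1152 / 409/1152 = 35/409

P(W = 0 | obs) = 374/409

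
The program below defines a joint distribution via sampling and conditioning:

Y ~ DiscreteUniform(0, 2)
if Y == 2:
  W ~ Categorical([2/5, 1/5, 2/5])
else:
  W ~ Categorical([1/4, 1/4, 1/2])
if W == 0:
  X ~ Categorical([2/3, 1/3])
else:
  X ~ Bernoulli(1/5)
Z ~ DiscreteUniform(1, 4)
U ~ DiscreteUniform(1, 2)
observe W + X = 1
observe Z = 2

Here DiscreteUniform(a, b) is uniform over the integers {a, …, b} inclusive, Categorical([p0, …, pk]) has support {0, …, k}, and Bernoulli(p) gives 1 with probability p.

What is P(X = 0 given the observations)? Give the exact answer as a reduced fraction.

Enumerate traces; 12 have nonzero weight after conditioning:
  (Y=0, W=0, X=1, Z=2, U=1) weight 1/288
  (Y=0, W=0, X=1, Z=2, U=2) weight 1/288
  (Y=0, W=1, X=0, Z=2, U=1) weight 1/120
  (Y=0, W=1, X=0, Z=2, U=2) weight 1/120
  (Y=1, W=0, X=1, Z=2, U=1) weight 1/288
  (Y=1, W=0, X=1, Z=2, U=2) weight 1/288
  (Y=1, W=1, X=0, Z=2, U=1) weight 1/120
  (Y=1, W=1, X=0, Z=2, U=2) weight 1/120
  … 4 more
Group by X:
  weight(X=0) = 7/150
  weight(X=1) = 1/40
Total weight = 7/150 + 1/40 = 43/600
P(X=0 | obs) = 7/150 / 43/600 = 28/43
P(X=1 | obs) = 1/40 / 43/600 = 15/43

P(X = 0 | obs) = 28/43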